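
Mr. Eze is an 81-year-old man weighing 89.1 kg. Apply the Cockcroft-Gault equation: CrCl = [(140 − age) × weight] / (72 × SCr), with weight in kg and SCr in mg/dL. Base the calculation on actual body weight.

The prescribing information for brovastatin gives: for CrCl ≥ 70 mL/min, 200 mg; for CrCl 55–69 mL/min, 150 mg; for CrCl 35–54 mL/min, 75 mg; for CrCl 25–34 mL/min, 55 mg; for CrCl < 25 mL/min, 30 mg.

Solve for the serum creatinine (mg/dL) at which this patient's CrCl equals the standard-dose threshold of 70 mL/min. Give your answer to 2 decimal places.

Standard dose requires CrCl ≥ 70 mL/min.
Set (140 − 81) × 89.1 / (72 × SCr) = 70
SCr = (140 − 81) × 89.1 / (72 × 70) = 1.043 mg/dL

1.04 mg/dL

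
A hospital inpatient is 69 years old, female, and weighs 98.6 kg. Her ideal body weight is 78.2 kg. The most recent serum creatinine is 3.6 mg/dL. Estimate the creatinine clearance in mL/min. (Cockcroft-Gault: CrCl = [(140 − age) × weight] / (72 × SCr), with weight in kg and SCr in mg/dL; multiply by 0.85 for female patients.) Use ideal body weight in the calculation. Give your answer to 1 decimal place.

18.2 mL/min

CrCl = (140 − 69) × 78.2 / (72 × 3.6) × 0.85 = 5552.2 / 259.20 × 0.85 ≈ 18.2 mL/min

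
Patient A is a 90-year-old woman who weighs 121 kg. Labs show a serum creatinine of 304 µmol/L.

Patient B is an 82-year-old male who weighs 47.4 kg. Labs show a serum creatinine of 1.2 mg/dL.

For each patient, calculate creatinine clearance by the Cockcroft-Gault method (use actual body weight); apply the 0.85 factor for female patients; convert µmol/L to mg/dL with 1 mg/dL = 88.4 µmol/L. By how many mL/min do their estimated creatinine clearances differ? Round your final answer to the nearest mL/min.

Patient A: SCr = 304 / 88.4 = 3.439 mg/dL
Patient A: CrCl = (140 − 90) × 121 / (72 × 3.439) × 0.85 = 6050.0 / 247.61 × 0.85 ≈ 20.8 mL/min
Patient B: CrCl = (140 − 82) × 47.4 / (72 × 1.2) = 2749.2 / 86.40 ≈ 31.8 mL/min
|20.8 − 31.8| = 11.0 mL/min

11 mL/min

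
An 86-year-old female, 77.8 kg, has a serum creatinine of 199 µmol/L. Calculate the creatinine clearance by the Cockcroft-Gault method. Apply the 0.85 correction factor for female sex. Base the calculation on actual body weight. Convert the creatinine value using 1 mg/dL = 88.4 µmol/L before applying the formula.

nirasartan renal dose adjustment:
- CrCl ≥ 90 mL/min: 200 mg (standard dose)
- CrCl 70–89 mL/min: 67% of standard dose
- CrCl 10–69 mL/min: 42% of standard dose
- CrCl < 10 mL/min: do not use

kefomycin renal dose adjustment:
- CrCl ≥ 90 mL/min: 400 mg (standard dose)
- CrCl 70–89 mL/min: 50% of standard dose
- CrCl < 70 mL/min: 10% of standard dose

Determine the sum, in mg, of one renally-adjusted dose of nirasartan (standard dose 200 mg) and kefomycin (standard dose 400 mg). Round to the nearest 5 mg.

125 mg

SCr = 199 / 88.4 = 2.251 mg/dL
CrCl = (140 − 86) × 77.8 / (72 × 2.251) × 0.85 = 4201.2 / 162.07 × 0.85 ≈ 22.0 mL/min
CrCl ≈ 22 mL/min.
nirasartan: 10–69 mL/min → 42% of 200 mg = 84 mg.
kefomycin: < 70 mL/min → 10% of 400 mg = 40 mg.
Total = 84 + 40 = 124 mg.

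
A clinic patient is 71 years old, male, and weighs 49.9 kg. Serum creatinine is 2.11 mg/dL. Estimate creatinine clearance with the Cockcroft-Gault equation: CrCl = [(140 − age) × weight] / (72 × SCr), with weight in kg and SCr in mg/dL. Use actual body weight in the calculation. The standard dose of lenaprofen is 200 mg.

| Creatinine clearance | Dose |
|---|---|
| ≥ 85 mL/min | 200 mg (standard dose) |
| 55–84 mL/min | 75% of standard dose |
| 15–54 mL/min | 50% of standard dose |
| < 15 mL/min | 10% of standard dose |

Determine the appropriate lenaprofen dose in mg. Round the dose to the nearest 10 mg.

100 mg

CrCl = (140 − 71) × 49.9 / (72 × 2.11) = 3443.1 / 151.92 ≈ 22.7 mL/min
CrCl ≈ 23 mL/min → bracket 15–54 mL/min.
50% of 200 mg = 100 mg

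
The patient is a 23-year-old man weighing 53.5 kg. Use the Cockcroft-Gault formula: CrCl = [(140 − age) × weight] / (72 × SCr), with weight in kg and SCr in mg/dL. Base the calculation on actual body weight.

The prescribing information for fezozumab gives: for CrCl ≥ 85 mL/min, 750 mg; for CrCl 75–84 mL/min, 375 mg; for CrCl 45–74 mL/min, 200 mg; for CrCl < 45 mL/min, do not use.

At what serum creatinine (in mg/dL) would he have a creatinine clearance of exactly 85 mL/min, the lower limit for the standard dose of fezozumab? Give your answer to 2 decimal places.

1.02 mg/dL

Standard dose requires CrCl ≥ 85 mL/min.
Set (140 − 23) × 53.5 / (72 × SCr) = 85
SCr = (140 − 23) × 53.5 / (72 × 85) = 1.023 mg/dL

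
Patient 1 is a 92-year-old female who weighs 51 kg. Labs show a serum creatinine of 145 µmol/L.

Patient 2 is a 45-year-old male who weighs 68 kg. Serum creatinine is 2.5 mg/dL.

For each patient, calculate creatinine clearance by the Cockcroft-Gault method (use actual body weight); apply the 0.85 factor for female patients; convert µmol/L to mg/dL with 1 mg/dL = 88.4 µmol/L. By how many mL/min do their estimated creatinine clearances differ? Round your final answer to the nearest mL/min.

Patient 1: SCr = 145 / 88.4 = 1.64 mg/dL
Patient 1: CrCl = (140 − 92) × 51 / (72 × 1.64) × 0.85 = 2448.0 / 118.08 × 0.85 ≈ 17.6 mL/min
Patient 2: CrCl = (140 − 45) × 68 / (72 × 2.5) = 6460.0 / 180.00 ≈ 35.9 mL/min
|17.6 − 35.9| = 18.3 mL/min

18 mL/min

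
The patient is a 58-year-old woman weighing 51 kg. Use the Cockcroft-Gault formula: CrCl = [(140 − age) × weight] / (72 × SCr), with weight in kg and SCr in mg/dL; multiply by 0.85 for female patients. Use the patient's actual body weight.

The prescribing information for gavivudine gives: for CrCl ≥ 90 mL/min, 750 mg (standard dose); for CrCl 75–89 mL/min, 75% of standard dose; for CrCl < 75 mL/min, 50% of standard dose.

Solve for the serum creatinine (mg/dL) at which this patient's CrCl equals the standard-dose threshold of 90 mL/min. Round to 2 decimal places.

0.55 mg/dL

Standard dose requires CrCl ≥ 90 mL/min.
Set (140 − 58) × 51 × 0.85 / (72 × SCr) = 90
SCr = (140 − 58) × 51 × 0.85 / (72 × 90) = 0.549 mg/dL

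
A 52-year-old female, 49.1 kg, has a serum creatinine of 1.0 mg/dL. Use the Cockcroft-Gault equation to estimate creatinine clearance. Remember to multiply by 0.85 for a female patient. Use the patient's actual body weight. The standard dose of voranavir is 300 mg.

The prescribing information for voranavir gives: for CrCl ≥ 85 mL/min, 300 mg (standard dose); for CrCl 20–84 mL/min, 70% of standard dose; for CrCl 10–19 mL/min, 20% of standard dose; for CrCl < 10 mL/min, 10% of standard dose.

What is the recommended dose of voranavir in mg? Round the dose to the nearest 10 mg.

CrCl = (140 − 52) × 49.1 / (72 × 1) × 0.85 = 4320.8 / 72.00 × 0.85 ≈ 51.0 mL/min
CrCl ≈ 51 mL/min → bracket 20–84 mL/min.
70% of 300 mg = 210 mg

210 mg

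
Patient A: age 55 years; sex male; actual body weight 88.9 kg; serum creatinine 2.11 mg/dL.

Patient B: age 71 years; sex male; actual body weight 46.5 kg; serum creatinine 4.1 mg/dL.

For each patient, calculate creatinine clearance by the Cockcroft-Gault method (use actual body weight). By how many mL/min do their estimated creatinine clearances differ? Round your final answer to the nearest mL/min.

39 mL/min

Patient A: CrCl = (140 − 55) × 88.9 / (72 × 2.11) = 7556.5 / 151.92 ≈ 49.7 mL/min
Patient B: CrCl = (140 − 71) × 46.5 / (72 × 4.1) = 3208.5 / 295.20 ≈ 10.9 mL/min
|49.7 − 10.9| = 38.8 mL/min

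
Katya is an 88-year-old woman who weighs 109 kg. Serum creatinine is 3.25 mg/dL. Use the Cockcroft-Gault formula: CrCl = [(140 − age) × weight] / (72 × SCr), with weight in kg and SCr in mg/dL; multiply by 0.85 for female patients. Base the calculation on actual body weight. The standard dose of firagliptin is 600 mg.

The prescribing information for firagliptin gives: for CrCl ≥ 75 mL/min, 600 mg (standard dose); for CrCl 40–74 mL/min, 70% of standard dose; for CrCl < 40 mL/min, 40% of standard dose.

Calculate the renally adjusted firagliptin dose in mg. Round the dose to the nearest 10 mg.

240 mg

CrCl = (140 − 88) × 109 / (72 × 3.25) × 0.85 = 5668.0 / 234.00 × 0.85 ≈ 20.6 mL/min
CrCl ≈ 21 mL/min → bracket < 40 mL/min.
40% of 600 mg = 240 mg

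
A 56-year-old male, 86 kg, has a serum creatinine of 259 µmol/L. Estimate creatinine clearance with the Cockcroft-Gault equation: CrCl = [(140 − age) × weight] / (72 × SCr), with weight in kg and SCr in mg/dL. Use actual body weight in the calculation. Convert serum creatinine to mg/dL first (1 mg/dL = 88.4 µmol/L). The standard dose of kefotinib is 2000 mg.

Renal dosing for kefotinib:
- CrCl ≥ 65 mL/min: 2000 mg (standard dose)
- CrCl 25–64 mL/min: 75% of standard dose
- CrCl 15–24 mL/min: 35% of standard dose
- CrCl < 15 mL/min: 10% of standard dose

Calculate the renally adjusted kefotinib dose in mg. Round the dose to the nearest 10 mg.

1500 mg

SCr = 259 / 88.4 = 2.93 mg/dL
CrCl = (140 − 56) × 86 / (72 × 2.93) = 7224.0 / 210.96 ≈ 34.2 mL/min
CrCl ≈ 34 mL/min → bracket 25–64 mL/min.
75% of 2000 mg = 1500 mg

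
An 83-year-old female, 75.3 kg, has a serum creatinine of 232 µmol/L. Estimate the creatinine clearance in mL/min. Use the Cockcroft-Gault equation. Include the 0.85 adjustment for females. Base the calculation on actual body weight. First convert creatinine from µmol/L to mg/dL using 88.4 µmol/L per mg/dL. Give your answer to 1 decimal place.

19.3 mL/min

SCr = 232 / 88.4 = 2.624 mg/dL
CrCl = (140 − 83) × 75.3 / (72 × 2.624) × 0.85 = 4292.1 / 188.93 × 0.85 ≈ 19.3 mL/min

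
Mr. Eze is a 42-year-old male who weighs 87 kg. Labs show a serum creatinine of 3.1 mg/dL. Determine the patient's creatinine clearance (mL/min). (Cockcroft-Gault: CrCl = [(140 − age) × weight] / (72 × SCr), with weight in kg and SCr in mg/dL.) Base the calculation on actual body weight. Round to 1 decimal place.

CrCl = (140 − 42) × 87 / (72 × 3.1) = 8526.0 / 223.20 ≈ 38.2 mL/min

38.2 mL/min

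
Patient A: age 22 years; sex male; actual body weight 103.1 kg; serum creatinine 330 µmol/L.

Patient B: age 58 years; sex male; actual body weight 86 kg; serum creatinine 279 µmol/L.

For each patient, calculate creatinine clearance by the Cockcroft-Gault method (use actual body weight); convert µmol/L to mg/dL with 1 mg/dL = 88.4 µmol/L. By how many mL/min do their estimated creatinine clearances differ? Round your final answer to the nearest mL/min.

14 mL/min

Patient A: SCr = 330 / 88.4 = 3.733 mg/dL
Patient A: CrCl = (140 − 22) × 103.1 / (72 × 3.733) = 12165.8 / 268.78 ≈ 45.3 mL/min
Patient B: SCr = 279 / 88.4 = 3.156 mg/dL
Patient B: CrCl = (140 − 58) × 86 / (72 × 3.156) = 7052.0 / 227.23 ≈ 31.0 mL/min
|45.3 − 31.0| = 14.3 mL/min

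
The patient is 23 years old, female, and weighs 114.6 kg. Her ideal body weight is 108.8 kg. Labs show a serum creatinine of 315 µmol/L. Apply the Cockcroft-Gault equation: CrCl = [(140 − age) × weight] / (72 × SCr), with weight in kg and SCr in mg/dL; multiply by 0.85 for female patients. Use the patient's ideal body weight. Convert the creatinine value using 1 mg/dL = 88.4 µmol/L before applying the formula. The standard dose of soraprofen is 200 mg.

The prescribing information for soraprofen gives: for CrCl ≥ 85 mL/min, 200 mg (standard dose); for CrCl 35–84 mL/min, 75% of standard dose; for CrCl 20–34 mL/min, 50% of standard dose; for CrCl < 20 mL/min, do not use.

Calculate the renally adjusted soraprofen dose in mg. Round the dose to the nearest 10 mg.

SCr = 315 / 88.4 = 3.563 mg/dL
CrCl = (140 − 23) × 108.8 / (72 × 3.563) × 0.85 = 12729.6 / 256.54 × 0.85 ≈ 42.2 mL/min
CrCl ≈ 42 mL/min → bracket 35–84 mL/min.
75% of 200 mg = 150 mg

150 mg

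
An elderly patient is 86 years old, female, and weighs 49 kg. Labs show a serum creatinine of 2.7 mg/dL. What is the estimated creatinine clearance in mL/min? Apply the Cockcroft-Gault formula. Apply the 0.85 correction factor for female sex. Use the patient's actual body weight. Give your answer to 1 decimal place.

11.6 mL/min

CrCl = (140 − 86) × 49 / (72 × 2.7) × 0.85 = 2646.0 / 194.40 × 0.85 ≈ 11.6 mL/min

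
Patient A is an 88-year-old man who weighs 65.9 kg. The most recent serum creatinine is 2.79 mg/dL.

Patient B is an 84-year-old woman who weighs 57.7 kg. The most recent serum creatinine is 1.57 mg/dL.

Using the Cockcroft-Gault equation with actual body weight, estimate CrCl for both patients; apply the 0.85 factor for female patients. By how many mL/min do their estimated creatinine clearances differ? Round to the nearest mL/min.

7 mL/min

Patient A: CrCl = (140 − 88) × 65.9 / (72 × 2.79) = 3426.8 / 200.88 ≈ 17.1 mL/min
Patient B: CrCl = (140 − 84) × 57.7 / (72 × 1.57) × 0.85 = 3231.2 / 113.04 × 0.85 ≈ 24.3 mL/min
|17.1 − 24.3| = 7.2 mL/min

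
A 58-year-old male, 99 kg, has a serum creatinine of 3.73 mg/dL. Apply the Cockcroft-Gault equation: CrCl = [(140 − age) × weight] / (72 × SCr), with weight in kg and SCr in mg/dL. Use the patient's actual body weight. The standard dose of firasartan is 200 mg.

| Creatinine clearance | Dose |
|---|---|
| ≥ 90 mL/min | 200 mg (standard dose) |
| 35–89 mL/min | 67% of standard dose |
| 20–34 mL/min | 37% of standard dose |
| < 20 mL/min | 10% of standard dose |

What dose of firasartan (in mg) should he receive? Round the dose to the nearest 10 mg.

CrCl = (140 − 58) × 99 / (72 × 3.73) = 8118.0 / 268.56 ≈ 30.2 mL/min
CrCl ≈ 30 mL/min → bracket 20–34 mL/min.
37% of 200 mg = 74 mg → 70 mg

70 mg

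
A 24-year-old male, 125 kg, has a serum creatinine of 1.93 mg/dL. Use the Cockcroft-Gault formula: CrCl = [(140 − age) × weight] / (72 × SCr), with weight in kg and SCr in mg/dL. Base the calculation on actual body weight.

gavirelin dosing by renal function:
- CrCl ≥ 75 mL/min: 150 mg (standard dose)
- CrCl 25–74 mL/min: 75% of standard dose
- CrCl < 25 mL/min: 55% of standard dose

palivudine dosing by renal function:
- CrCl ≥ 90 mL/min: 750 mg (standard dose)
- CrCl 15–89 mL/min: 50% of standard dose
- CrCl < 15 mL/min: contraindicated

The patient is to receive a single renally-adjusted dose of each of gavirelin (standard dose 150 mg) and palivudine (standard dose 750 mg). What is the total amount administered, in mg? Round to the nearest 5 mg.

900 mg

CrCl = (140 − 24) × 125 / (72 × 1.93) = 14500.0 / 138.96 ≈ 104.3 mL/min
CrCl ≈ 104 mL/min.
gavirelin: ≥ 75 mL/min → 100% of 150 mg = 150 mg.
palivudine: ≥ 90 mL/min → 100% of 750 mg = 750 mg.
Total = 150 + 750 = 900 mg.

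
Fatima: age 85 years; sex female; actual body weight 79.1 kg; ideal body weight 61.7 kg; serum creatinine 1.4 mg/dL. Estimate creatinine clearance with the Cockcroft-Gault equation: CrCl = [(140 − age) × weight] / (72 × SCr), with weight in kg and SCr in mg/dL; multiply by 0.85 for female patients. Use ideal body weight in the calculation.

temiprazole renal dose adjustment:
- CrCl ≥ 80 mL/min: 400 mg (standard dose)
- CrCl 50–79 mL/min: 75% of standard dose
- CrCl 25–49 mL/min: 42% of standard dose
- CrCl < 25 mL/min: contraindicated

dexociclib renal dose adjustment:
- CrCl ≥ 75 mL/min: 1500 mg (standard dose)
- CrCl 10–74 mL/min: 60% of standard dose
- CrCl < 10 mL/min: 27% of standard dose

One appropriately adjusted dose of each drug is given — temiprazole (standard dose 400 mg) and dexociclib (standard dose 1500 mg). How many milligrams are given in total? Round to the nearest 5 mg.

1070 mg

CrCl = (140 − 85) × 61.7 / (72 × 1.4) × 0.85 = 3393.5 / 100.80 × 0.85 ≈ 28.6 mL/min
CrCl ≈ 29 mL/min.
temiprazole: 25–49 mL/min → 42% of 400 mg = 168 mg.
dexociclib: 10–74 mL/min → 60% of 1500 mg = 900 mg.
Total = 168 + 900 = 1068 mg.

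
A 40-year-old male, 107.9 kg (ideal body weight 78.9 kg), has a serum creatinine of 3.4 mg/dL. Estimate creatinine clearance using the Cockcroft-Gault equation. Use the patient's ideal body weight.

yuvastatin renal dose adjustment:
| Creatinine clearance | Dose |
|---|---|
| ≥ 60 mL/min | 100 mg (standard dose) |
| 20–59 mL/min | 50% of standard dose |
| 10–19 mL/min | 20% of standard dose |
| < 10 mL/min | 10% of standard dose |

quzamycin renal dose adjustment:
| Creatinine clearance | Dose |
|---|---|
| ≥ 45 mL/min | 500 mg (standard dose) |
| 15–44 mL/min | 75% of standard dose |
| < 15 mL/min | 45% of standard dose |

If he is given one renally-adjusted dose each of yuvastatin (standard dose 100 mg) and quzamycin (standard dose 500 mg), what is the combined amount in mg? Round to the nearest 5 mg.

425 mg

CrCl = (140 − 40) × 78.9 / (72 × 3.4) = 7890.0 / 244.80 ≈ 32.2 mL/min
CrCl ≈ 32 mL/min.
yuvastatin: 20–59 mL/min → 50% of 100 mg = 50 mg.
quzamycin: 15–44 mL/min → 75% of 500 mg = 375 mg.
Total = 50 + 375 = 425 mg.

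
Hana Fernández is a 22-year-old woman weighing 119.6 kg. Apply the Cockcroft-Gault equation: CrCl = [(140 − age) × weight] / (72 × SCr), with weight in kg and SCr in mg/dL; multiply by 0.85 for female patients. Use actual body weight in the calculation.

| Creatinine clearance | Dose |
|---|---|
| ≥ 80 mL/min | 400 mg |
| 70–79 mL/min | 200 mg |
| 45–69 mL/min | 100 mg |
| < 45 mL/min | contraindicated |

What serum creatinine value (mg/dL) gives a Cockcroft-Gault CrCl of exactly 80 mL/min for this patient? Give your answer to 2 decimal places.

Standard dose requires CrCl ≥ 80 mL/min.
Set (140 − 22) × 119.6 × 0.85 / (72 × SCr) = 80
SCr = (140 − 22) × 119.6 × 0.85 / (72 × 80) = 2.083 mg/dL

2.08 mg/dL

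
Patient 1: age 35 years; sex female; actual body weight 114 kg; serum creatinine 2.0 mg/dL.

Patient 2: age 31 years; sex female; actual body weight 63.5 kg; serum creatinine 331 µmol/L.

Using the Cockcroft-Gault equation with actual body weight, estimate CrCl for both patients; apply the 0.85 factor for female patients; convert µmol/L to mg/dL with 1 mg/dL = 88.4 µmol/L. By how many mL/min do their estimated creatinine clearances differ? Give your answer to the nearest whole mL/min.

Patient 1: CrCl = (140 − 35) × 114 / (72 × 2) × 0.85 = 11970.0 / 144.00 × 0.85 ≈ 70.7 mL/min
Patient 2: SCr = 331 / 88.4 = 3.744 mg/dL
Patient 2: CrCl = (140 − 31) × 63.5 / (72 × 3.744) × 0.85 = 6921.5 / 269.57 × 0.85 ≈ 21.8 mL/min
|70.7 − 21.8| = 48.9 mL/min

49 mL/min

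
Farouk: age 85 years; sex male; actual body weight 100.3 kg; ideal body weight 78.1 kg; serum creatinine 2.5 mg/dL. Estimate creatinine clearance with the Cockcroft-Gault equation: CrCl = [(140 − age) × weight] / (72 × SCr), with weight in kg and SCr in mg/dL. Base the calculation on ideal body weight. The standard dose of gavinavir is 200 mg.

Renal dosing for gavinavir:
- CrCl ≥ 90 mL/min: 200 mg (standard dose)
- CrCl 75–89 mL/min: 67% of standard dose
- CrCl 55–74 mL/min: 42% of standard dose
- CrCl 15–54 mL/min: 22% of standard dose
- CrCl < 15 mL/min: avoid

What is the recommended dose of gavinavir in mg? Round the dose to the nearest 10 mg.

40 mg

CrCl = (140 − 85) × 78.1 / (72 × 2.5) = 4295.5 / 180.00 ≈ 23.9 mL/min
CrCl ≈ 24 mL/min → bracket 15–54 mL/min.
22% of 200 mg = 44 mg → 40 mg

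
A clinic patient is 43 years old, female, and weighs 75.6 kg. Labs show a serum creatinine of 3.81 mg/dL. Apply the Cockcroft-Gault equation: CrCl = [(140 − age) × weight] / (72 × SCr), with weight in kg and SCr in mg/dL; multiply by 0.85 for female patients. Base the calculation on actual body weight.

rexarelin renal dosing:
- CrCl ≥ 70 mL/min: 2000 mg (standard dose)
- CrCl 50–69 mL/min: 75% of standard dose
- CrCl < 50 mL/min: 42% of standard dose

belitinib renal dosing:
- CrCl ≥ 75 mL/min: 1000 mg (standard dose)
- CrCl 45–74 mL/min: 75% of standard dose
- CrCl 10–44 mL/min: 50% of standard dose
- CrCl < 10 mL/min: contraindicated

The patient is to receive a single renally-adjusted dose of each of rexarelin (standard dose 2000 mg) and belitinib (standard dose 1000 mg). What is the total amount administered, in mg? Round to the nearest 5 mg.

1340 mg

CrCl = (140 − 43) × 75.6 / (72 × 3.81) × 0.85 = 7333.2 / 274.32 × 0.85 ≈ 22.7 mL/min
CrCl ≈ 23 mL/min.
rexarelin: < 50 mL/min → 42% of 2000 mg = 840 mg.
belitinib: 10–44 mL/min → 50% of 1000 mg = 500 mg.
Total = 840 + 500 = 1340 mg.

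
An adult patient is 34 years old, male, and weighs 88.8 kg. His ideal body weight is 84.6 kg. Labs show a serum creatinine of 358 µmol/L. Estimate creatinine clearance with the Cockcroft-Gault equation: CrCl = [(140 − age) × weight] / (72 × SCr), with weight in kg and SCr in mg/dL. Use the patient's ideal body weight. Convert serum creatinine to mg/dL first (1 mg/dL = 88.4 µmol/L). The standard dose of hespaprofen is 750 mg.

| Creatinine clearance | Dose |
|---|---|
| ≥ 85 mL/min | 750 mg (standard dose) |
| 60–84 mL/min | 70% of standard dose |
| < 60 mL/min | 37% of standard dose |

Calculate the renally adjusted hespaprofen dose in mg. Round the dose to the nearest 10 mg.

280 mg

SCr = 358 / 88.4 = 4.05 mg/dL
CrCl = (140 − 34) × 84.6 / (72 × 4.05) = 8967.6 / 291.60 ≈ 30.8 mL/min
CrCl ≈ 31 mL/min → bracket < 60 mL/min.
37% of 750 mg = 277.5 mg → 280 mg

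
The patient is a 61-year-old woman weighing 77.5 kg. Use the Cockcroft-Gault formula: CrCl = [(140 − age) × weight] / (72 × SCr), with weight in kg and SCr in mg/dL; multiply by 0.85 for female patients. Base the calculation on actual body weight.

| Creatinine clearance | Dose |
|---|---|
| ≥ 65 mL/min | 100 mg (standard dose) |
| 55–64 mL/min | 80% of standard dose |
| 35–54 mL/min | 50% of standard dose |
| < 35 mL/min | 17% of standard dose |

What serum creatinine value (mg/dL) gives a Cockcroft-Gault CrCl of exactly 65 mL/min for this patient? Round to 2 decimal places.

1.11 mg/dL

Standard dose requires CrCl ≥ 65 mL/min.
Set (140 − 61) × 77.5 × 0.85 / (72 × SCr) = 65
SCr = (140 − 61) × 77.5 × 0.85 / (72 × 65) = 1.112 mg/dL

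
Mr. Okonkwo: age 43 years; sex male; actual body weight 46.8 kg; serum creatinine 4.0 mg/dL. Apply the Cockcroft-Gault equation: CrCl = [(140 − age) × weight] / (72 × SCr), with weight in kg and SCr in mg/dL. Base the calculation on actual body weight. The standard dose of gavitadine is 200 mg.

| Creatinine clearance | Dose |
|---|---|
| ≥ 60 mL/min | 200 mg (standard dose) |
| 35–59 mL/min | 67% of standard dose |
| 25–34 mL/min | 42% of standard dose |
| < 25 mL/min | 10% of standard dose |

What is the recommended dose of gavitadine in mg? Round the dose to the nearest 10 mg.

20 mg

CrCl = (140 − 43) × 46.8 / (72 × 4) = 4539.6 / 288.00 ≈ 15.8 mL/min
CrCl ≈ 16 mL/min → bracket < 25 mL/min.
10% of 200 mg = 20 mg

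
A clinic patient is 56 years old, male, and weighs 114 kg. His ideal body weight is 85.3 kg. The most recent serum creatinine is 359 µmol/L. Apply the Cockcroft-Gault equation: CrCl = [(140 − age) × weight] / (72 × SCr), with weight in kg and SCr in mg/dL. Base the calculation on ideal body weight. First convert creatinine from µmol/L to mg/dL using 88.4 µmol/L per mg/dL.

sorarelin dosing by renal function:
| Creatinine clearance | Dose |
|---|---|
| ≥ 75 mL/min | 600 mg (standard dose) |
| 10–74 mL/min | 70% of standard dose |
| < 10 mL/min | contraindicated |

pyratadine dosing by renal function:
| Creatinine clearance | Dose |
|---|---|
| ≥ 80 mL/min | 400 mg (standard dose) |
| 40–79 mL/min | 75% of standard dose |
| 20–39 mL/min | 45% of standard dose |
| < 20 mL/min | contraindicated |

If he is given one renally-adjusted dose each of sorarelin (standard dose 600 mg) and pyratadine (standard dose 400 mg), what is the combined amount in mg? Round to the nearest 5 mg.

SCr = 359 / 88.4 = 4.061 mg/dL
CrCl = (140 − 56) × 85.3 / (72 × 4.061) = 7165.2 / 292.39 ≈ 24.5 mL/min
CrCl ≈ 25 mL/min.
sorarelin: 10–74 mL/min → 70% of 600 mg = 420 mg.
pyratadine: 20–39 mL/min → 45% of 400 mg = 180 mg.
Total = 420 + 180 = 600 mg.

600 mg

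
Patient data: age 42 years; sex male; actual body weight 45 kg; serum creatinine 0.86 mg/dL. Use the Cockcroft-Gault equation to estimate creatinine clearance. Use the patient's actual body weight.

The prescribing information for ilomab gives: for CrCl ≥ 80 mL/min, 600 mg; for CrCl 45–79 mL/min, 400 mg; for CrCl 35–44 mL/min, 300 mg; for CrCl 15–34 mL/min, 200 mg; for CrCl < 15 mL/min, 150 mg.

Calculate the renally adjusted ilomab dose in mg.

CrCl = (140 − 42) × 45 / (72 × 0.86) = 4410.0 / 61.92 ≈ 71.2 mL/min
CrCl ≈ 71 mL/min → bracket 45–79 mL/min.
Dose for this bracket: 400 mg.

400 mg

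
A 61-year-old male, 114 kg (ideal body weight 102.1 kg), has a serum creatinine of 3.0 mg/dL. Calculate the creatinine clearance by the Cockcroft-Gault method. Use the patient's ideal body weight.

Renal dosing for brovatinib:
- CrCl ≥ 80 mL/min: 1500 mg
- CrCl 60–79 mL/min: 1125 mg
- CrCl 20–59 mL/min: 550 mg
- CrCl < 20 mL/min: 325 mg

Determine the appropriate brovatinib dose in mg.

550 mg

CrCl = (140 − 61) × 102.1 / (72 × 3) = 8065.9 / 216.00 ≈ 37.3 mL/min
CrCl ≈ 37 mL/min → bracket 20–59 mL/min.
Dose for this bracket: 550 mg.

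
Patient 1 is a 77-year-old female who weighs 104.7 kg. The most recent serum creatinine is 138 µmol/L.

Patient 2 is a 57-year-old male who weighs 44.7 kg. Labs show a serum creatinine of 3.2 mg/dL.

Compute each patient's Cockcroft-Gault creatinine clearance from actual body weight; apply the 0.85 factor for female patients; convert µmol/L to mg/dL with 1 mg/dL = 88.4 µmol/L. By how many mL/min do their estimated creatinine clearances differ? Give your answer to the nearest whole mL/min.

Patient 1: SCr = 138 / 88.4 = 1.561 mg/dL
Patient 1: CrCl = (140 − 77) × 104.7 / (72 × 1.561) × 0.85 = 6596.1 / 112.39 × 0.85 ≈ 49.9 mL/min
Patient 2: CrCl = (140 − 57) × 44.7 / (72 × 3.2) = 3710.1 / 230.40 ≈ 16.1 mL/min
|49.9 − 16.1| = 33.8 mL/min

34 mL/min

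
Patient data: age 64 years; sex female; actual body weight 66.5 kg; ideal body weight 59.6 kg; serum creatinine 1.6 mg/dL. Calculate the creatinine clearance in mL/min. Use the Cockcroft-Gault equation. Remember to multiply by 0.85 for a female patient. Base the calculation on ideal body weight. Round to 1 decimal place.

CrCl = (140 − 64) × 59.6 / (72 × 1.6) × 0.85 = 4529.6 / 115.20 × 0.85 ≈ 33.4 mL/min

33.4 mL/min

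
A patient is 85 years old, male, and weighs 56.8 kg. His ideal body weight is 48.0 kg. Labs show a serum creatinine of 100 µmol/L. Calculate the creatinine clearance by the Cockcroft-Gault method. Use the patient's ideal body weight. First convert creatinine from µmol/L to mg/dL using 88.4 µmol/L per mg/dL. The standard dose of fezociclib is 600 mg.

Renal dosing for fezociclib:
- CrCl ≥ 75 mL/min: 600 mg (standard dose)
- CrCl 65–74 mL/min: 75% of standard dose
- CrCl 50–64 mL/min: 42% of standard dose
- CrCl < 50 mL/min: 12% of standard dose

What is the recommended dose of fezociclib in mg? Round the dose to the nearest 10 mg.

SCr = 100 / 88.4 = 1.131 mg/dL
CrCl = (140 − 85) × 48 / (72 × 1.131) = 2640.0 / 81.43 ≈ 32.4 mL/min
CrCl ≈ 32 mL/min → bracket < 50 mL/min.
12% of 600 mg = 72 mg → 70 mg

70 mg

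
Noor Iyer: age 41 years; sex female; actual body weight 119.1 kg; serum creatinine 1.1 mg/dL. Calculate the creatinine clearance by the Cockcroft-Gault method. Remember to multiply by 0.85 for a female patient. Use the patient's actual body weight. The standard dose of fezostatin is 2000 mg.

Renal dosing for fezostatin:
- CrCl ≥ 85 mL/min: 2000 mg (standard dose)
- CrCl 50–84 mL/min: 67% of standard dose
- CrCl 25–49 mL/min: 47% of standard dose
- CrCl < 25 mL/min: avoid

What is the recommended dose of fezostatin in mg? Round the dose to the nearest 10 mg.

2000 mg

CrCl = (140 − 41) × 119.1 / (72 × 1.1) × 0.85 = 11790.9 / 79.20 × 0.85 ≈ 126.5 mL/min
CrCl ≈ 127 mL/min → bracket ≥ 85 mL/min.
100% of 2000 mg = 2000 mg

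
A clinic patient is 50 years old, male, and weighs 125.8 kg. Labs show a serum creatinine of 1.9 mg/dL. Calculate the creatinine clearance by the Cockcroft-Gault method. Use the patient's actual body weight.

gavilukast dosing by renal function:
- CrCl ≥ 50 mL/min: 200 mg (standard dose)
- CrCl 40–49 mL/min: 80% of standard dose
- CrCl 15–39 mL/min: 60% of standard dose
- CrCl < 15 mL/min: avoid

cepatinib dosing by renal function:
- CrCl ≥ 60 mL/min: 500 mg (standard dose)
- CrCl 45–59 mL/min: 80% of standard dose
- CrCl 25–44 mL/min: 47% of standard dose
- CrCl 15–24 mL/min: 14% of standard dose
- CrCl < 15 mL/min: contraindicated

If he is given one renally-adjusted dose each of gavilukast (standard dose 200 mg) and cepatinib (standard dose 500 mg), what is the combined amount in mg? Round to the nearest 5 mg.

700 mg

CrCl = (140 − 50) × 125.8 / (72 × 1.9) = 11322.0 / 136.80 ≈ 82.8 mL/min
CrCl ≈ 83 mL/min.
gavilukast: ≥ 50 mL/min → 100% of 200 mg = 200 mg.
cepatinib: ≥ 60 mL/min → 100% of 500 mg = 500 mg.
Total = 200 + 500 = 700 mg.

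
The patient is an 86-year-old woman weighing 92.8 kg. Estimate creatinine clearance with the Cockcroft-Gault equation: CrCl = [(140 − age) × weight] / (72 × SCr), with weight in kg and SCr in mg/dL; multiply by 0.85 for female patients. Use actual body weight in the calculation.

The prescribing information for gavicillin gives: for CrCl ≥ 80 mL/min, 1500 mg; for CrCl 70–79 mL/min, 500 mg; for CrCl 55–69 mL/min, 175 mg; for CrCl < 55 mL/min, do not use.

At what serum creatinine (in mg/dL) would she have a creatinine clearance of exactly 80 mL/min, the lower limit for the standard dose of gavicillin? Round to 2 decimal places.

0.74 mg/dL

Standard dose requires CrCl ≥ 80 mL/min.
Set (140 − 86) × 92.8 × 0.85 / (72 × SCr) = 80
SCr = (140 − 86) × 92.8 × 0.85 / (72 × 80) = 0.739 mg/dL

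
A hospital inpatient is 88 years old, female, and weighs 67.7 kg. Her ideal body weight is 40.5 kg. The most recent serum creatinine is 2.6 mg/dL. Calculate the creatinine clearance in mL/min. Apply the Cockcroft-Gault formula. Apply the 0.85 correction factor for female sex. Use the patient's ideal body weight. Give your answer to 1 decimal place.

9.6 mL/min

CrCl = (140 − 88) × 40.5 / (72 × 2.6) × 0.85 = 2106.0 / 187.20 × 0.85 ≈ 9.6 mL/min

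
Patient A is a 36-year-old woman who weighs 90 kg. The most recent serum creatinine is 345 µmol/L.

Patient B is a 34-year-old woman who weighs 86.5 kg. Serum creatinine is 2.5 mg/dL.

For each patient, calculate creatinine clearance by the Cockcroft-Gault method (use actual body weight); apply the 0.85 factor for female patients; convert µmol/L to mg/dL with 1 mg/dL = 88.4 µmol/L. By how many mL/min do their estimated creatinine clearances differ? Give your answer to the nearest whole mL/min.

Patient A: SCr = 345 / 88.4 = 3.903 mg/dL
Patient A: CrCl = (140 − 36) × 90 / (72 × 3.903) × 0.85 = 9360.0 / 281.02 × 0.85 ≈ 28.3 mL/min
Patient B: CrCl = (140 − 34) × 86.5 / (72 × 2.5) × 0.85 = 9169.0 / 180.00 × 0.85 ≈ 43.3 mL/min
|28.3 − 43.3| = 15.0 mL/min

15 mL/min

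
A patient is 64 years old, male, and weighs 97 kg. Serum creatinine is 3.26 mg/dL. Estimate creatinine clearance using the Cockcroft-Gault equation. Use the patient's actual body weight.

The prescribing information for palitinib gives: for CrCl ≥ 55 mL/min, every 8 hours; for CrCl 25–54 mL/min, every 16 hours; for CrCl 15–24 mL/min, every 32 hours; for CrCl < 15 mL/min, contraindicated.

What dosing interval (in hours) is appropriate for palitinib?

CrCl = (140 − 64) × 97 / (72 × 3.26) = 7372.0 / 234.72 ≈ 31.4 mL/min
CrCl ≈ 31 mL/min → bracket 25–54 mL/min → every 16 hours.

every 16 hours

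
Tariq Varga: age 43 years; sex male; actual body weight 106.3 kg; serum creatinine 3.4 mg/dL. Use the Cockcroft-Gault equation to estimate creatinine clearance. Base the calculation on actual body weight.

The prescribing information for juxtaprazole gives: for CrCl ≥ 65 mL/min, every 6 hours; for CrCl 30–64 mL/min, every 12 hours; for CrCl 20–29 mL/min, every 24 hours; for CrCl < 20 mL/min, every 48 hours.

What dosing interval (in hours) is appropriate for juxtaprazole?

CrCl = (140 − 43) × 106.3 / (72 × 3.4) = 10311.1 / 244.80 ≈ 42.1 mL/min
CrCl ≈ 42 mL/min → bracket 30–64 mL/min → every 12 hours.

every 12 hours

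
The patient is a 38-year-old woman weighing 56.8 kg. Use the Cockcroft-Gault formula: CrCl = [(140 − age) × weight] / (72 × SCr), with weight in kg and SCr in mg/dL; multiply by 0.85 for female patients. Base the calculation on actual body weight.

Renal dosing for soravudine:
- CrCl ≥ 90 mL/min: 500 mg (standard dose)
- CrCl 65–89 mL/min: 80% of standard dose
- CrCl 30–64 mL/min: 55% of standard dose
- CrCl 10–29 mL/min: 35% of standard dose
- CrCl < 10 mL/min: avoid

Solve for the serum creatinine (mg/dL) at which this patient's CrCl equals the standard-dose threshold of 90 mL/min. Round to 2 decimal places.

0.76 mg/dL

Standard dose requires CrCl ≥ 90 mL/min.
Set (140 − 38) × 56.8 × 0.85 / (72 × SCr) = 90
SCr = (140 − 38) × 56.8 × 0.85 / (72 × 90) = 0.760 mg/dL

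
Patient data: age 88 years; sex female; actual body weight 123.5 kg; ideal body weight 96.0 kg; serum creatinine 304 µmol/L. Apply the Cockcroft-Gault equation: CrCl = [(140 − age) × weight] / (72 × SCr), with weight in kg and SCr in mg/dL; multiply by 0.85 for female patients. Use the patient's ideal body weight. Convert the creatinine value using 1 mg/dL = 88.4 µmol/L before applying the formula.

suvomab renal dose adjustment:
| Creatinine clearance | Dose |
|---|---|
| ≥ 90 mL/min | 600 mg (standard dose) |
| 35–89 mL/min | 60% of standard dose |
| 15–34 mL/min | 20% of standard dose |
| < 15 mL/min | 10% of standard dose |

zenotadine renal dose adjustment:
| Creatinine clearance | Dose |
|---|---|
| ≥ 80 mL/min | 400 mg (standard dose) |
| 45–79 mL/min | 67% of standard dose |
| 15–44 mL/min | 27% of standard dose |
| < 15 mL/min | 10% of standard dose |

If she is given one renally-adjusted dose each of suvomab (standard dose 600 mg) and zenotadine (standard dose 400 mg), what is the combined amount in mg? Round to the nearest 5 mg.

230 mg

SCr = 304 / 88.4 = 3.439 mg/dL
CrCl = (140 − 88) × 96 / (72 × 3.439) × 0.85 = 4992.0 / 247.61 × 0.85 ≈ 17.1 mL/min
CrCl ≈ 17 mL/min.
suvomab: 15–34 mL/min → 20% of 600 mg = 120 mg.
zenotadine: 15–44 mL/min → 27% of 400 mg = 108 mg.
Total = 120 + 108 = 228 mg.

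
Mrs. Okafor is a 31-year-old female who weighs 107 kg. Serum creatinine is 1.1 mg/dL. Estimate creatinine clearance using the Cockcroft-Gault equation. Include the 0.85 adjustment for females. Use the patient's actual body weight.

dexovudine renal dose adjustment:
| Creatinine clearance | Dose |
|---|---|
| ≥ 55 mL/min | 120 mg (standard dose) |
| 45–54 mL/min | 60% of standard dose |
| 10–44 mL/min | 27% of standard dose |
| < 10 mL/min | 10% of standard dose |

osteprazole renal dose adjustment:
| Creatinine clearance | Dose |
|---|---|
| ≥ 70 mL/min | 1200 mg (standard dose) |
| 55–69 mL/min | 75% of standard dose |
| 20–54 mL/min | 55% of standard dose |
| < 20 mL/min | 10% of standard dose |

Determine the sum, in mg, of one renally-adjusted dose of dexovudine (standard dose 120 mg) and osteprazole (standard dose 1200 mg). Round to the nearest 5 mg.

1320 mg

CrCl = (140 − 31) × 107 / (72 × 1.1) × 0.85 = 11663.0 / 79.20 × 0.85 ≈ 125.2 mL/min
CrCl ≈ 125 mL/min.
dexovudine: ≥ 55 mL/min → 100% of 120 mg = 120 mg.
osteprazole: ≥ 70 mL/min → 100% of 1200 mg = 1200 mg.
Total = 120 + 1200 = 1320 mg.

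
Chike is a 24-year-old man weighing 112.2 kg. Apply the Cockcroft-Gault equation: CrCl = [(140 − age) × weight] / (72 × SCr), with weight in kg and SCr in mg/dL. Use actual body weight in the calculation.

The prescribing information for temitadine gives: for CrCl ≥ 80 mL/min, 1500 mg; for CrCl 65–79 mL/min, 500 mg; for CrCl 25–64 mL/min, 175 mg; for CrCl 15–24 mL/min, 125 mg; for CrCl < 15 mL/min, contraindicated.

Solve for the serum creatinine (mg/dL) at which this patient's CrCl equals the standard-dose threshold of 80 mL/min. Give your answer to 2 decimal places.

2.26 mg/dL

Standard dose requires CrCl ≥ 80 mL/min.
Set (140 − 24) × 112.2 / (72 × SCr) = 80
SCr = (140 − 24) × 112.2 / (72 × 80) = 2.260 mg/dL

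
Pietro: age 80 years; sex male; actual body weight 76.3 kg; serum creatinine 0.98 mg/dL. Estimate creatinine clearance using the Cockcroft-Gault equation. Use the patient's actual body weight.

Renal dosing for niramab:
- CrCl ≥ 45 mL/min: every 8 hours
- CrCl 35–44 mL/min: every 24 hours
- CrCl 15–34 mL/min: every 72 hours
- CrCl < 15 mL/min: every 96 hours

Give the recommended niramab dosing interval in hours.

CrCl = (140 − 80) × 76.3 / (72 × 0.98) = 4578.0 / 70.56 ≈ 64.9 mL/min
CrCl ≈ 65 mL/min → bracket ≥ 45 mL/min → every 8 hours.

every 8 hours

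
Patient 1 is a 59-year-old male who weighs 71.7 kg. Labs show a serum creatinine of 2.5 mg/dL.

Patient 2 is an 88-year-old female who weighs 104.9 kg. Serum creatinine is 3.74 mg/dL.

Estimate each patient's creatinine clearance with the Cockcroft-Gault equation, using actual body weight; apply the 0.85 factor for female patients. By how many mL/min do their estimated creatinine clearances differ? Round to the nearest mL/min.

15 mL/min

Patient 1: CrCl = (140 − 59) × 71.7 / (72 × 2.5) = 5807.7 / 180.00 ≈ 32.3 mL/min
Patient 2: CrCl = (140 − 88) × 104.9 / (72 × 3.74) × 0.85 = 5454.8 / 269.28 × 0.85 ≈ 17.2 mL/min
|32.3 − 17.2| = 15.1 mL/min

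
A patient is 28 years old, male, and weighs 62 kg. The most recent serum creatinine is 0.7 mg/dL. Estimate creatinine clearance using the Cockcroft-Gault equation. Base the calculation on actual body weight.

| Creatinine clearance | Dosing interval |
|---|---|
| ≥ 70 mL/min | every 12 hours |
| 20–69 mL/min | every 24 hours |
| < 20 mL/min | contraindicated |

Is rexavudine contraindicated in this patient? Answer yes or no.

no

CrCl = (140 − 28) × 62 / (72 × 0.7) = 6944.0 / 50.40 ≈ 137.8 mL/min
CrCl ≈ 138 mL/min, which is ≥ 20 mL/min.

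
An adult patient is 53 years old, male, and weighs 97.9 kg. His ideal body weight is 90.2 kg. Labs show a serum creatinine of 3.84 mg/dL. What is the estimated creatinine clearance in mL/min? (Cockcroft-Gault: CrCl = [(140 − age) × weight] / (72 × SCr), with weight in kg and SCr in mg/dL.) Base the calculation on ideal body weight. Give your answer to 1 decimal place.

28.4 mL/min

CrCl = (140 − 53) × 90.2 / (72 × 3.84) = 7847.4 / 276.48 ≈ 28.4 mL/min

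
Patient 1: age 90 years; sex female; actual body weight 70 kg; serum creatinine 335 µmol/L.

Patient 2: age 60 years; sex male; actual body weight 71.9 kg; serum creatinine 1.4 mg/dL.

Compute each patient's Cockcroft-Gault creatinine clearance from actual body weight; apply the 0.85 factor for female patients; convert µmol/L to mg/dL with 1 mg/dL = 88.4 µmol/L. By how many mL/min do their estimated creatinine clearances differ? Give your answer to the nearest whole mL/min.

46 mL/min

Patient 1: SCr = 335 / 88.4 = 3.79 mg/dL
Patient 1: CrCl = (140 − 90) × 70 / (72 × 3.79) × 0.85 = 3500.0 / 272.88 × 0.85 ≈ 10.9 mL/min
Patient 2: CrCl = (140 − 60) × 71.9 / (72 × 1.4) = 5752.0 / 100.80 ≈ 57.1 mL/min
|10.9 − 57.1| = 46.2 mL/min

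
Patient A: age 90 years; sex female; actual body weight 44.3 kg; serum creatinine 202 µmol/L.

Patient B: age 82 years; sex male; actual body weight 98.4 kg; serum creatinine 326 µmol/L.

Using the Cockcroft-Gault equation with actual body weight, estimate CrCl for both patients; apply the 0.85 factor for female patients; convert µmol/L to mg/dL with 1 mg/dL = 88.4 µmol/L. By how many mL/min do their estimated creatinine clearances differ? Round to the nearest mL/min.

Patient A: SCr = 202 / 88.4 = 2.285 mg/dL
Patient A: CrCl = (140 − 90) × 44.3 / (72 × 2.285) × 0.85 = 2215.0 / 164.52 × 0.85 ≈ 11.4 mL/min
Patient B: SCr = 326 / 88.4 = 3.688 mg/dL
Patient B: CrCl = (140 − 82) × 98.4 / (72 × 3.688) = 5707.2 / 265.54 ≈ 21.5 mL/min
|11.4 − 21.5| = 10.1 mL/min

10 mL/min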